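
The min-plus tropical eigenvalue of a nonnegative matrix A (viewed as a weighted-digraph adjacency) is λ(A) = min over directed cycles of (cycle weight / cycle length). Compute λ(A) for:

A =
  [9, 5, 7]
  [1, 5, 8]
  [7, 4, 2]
λ(A) = 2

Enumerate directed cycles and compute their means (weight / length). Sample:
  cycle 0 → 0: weight = 9, length = 1, mean = 9/1 ≈ 9.000
  cycle 1 → 1: weight = 5, length = 1, mean = 5/1 ≈ 5.000
  cycle 2 → 2: weight = 2, length = 1, mean = 2/1 ≈ 2.000
  cycle 0 → 1 → 0: weight = 6, length = 2, mean = 6/2 ≈ 3.000
  cycle 0 → 2 → 0: weight = 14, length = 2, mean = 14/2 ≈ 7.000
  cycle 1 → 0 → 1: weight = 6, length = 2, mean = 6/2 ≈ 3.000
Minimum mean = 2.000, attained e.g. along the cycle 2 → 2 with weight 2 and length 1. So λ(A) = 2/1 = 2.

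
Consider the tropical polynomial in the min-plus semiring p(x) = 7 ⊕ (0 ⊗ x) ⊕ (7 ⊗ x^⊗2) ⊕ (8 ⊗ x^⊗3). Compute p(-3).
p(-3) = -3

A tropical monomial a ⊗ x^⊗i evaluates to a + i · x. Evaluating each term at x = -3:
  Term 0 contributes 7 + 0 · -3 = 7
  Term 1 contributes 0 + 1 · -3 = -3
  Term 2 contributes 7 + 2 · -3 = 1
  Term 3 contributes 8 + 3 · -3 = -1
p(-3) = ⊕ of these = min[7, -3, 1, -1] = -3.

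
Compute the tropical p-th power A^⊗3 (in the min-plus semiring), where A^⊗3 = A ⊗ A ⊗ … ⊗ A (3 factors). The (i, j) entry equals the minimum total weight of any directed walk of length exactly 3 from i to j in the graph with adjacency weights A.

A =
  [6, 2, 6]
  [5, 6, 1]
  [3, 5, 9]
A^⊗3 =
  [6, 8, 9]
  [10, 6, 7]
  [9, 11, 6]

Each entry (A^⊗3)_ij equals the minimum over all length-3 walks i = v_0 → v_1 → … → v_3 = j of Σ_t A[v_t][v_{t+1}]. For example, for (i, j) = (0, 2) we minimise over 9 possible intermediate vertex sequences; the minimum is 9, attained along the walk 0 → 0 → 1 → 2.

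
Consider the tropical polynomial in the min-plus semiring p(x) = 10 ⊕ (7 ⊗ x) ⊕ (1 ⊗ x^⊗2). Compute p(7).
p(7) = 10

A tropical monomial a ⊗ x^⊗i evaluates to a + i · x. Evaluating each term at x = 7:
  Term 0 contributes 10 + 0 · 7 = 10
  Term 1 contributes 7 + 1 · 7 = 14
  Term 2 contributes 1 + 2 · 7 = 15
p(7) = ⊕ of these = min[10, 14, 15] = 10.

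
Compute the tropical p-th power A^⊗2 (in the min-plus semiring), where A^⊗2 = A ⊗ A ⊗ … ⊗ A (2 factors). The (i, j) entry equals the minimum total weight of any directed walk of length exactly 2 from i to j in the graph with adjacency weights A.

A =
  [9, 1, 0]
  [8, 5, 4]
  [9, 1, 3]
A^⊗2 =
  [9, 1, 3]
  [13, 5, 7]
  [9, 4, 5]

Each entry (A^⊗2)_ij equals the minimum over all length-2 walks i = v_0 → v_1 → … → v_2 = j of Σ_t A[v_t][v_{t+1}]. For example, for (i, j) = (0, 2) we minimise over 3 possible intermediate vertex sequences; the minimum is 3, attained along the walk 0 → 2 → 2.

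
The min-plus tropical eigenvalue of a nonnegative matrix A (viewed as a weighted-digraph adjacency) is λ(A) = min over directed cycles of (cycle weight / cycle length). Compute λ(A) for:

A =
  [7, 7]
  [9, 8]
λ(A) = 7

Enumerate directed cycles and compute their means (weight / length). Sample:
  cycle 0 → 0: weight = 7, length = 1, mean = 7/1 ≈ 7.000
  cycle 1 → 1: weight = 8, length = 1, mean = 8/1 ≈ 8.000
  cycle 0 → 1 → 0: weight = 16, length = 2, mean = 16/2 ≈ 8.000
  cycle 1 → 0 → 1: weight = 16, length = 2, mean = 16/2 ≈ 8.000
Minimum mean = 7.000, attained e.g. along the cycle 0 → 0 with weight 7 and length 1. So λ(A) = 7/1 = 7.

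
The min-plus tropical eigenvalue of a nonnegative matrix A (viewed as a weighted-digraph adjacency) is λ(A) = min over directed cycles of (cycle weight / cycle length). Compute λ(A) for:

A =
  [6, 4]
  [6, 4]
λ(A) = 4

Enumerate directed cycles and compute their means (weight / length). Sample:
  cycle 0 → 0: weight = 6, length = 1, mean = 6/1 ≈ 6.000
  cycle 1 → 1: weight = 4, length = 1, mean = 4/1 ≈ 4.000
  cycle 0 → 1 → 0: weight = 10, length = 2, mean = 10/2 ≈ 5.000
  cycle 1 → 0 → 1: weight = 10, length = 2, mean = 10/2 ≈ 5.000
Minimum mean = 4.000, attained e.g. along the cycle 1 → 1 with weight 4 and length 1. So λ(A) = 4/1 = 4.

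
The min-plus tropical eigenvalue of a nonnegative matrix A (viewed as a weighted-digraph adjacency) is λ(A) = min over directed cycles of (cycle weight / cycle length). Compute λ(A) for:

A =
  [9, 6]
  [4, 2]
λ(A) = 2

Enumerate directed cycles and compute their means (weight / length). Sample:
  cycle 0 → 0: weight = 9, length = 1, mean = 9/1 ≈ 9.000
  cycle 1 → 1: weight = 2, length = 1, mean = 2/1 ≈ 2.000
  cycle 0 → 1 → 0: weight = 10, length = 2, mean = 10/2 ≈ 5.000
  cycle 1 → 0 → 1: weight = 10, length = 2, mean = 10/2 ≈ 5.000
Minimum mean = 2.000, attained e.g. along the cycle 1 → 1 with weight 2 and length 1. So λ(A) = 2/1 = 2.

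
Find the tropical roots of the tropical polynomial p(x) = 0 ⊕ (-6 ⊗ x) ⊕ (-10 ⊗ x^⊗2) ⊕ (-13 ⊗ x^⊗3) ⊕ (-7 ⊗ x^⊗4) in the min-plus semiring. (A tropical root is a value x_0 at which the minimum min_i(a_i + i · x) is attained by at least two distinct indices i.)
Roots: {-6, 3, 4, 6}

Each tropical root is a break point of the lower envelope of the lines y = a_i + i · x (there are 5 lines, with slopes 0, 1, ..., 4). Only the lines that attain the minimum somewhere contribute to roots; other lines are dominated. Here the surviving (envelope) indices are i = 4, i = 3, i = 2, i = 1, i = 0.
Intersections between consecutive envelope lines give the roots: for adjacent envelope indices i < j the intersection is x = (a_i − a_j) / (j − i). Reading off the sorted break points: {-6, 3, 4, 6}.
Verification: at each break x_0, at least two indices attain the minimum of min_i(a_i + i · x_0).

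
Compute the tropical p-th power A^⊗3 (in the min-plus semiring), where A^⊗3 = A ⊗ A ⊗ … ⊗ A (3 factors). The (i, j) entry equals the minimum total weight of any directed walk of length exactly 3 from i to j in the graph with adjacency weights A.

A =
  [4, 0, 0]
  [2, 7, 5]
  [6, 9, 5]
A^⊗3 =
  [6, 2, 2]
  [4, 6, 6]
  [8, 10, 10]

Each entry (A^⊗3)_ij equals the minimum over all length-3 walks i = v_0 → v_1 → … → v_3 = j of Σ_t A[v_t][v_{t+1}]. For example, for (i, j) = (0, 2) we minimise over 9 possible intermediate vertex sequences; the minimum is 2, attained along the walk 0 → 1 → 0 → 2.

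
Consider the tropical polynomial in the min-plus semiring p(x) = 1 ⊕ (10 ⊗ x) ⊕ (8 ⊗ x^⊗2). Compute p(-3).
p(-3) = 1

A tropical monomial a ⊗ x^⊗i evaluates to a + i · x. Evaluating each term at x = -3:
  Term 0 contributes 1 + 0 · -3 = 1
  Term 1 contributes 10 + 1 · -3 = 7
  Term 2 contributes 8 + 2 · -3 = 2
p(-3) = ⊕ of these = min[1, 7, 2] = 1.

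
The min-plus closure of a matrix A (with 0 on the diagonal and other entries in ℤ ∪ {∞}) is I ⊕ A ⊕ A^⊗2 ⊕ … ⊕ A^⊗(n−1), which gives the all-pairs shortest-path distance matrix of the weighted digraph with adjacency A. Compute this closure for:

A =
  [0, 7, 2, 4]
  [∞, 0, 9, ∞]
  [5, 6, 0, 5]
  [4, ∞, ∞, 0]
Closure =
  [0, 7, 2, 4]
  [14, 0, 9, 14]
  [5, 6, 0, 5]
  [4, 11, 6, 0]

This is the Floyd-Warshall all-pairs shortest-path computation. For each intermediate vertex k = 0, 1, …, 3, update dist[i][j] ← min(dist[i][j], dist[i][k] + dist[k][j]). The final matrix gives, for each (i, j), the minimum total weight of any directed path from i to j (possibly empty when i = j).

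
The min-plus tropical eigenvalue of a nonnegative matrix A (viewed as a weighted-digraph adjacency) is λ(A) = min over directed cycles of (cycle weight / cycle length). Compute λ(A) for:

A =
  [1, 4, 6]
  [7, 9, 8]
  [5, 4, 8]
λ(A) = 1

Enumerate directed cycles and compute their means (weight / length). Sample:
  cycle 0 → 0: weight = 1, length = 1, mean = 1/1 ≈ 1.000
  cycle 1 → 1: weight = 9, length = 1, mean = 9/1 ≈ 9.000
  cycle 2 → 2: weight = 8, length = 1, mean = 8/1 ≈ 8.000
  cycle 0 → 1 → 0: weight = 11, length = 2, mean = 11/2 ≈ 5.500
  cycle 0 → 2 → 0: weight = 11, length = 2, mean = 11/2 ≈ 5.500
  cycle 1 → 0 → 1: weight = 11, length = 2, mean = 11/2 ≈ 5.500
Minimum mean = 1.000, attained e.g. along the cycle 0 → 0 with weight 1 and length 1. So λ(A) = 1/1 = 1.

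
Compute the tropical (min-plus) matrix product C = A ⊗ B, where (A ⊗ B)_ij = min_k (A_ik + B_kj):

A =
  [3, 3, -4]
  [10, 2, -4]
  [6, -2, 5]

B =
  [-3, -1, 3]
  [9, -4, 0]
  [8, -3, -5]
A ⊗ B =
  [0, -7, -9]
  [4, -7, -9]
  [3, -6, -2]

Apply the min-plus product entry-by-entry:
  C[0][0] = min over k of (A[0][0] + B[0][0] = 3 + -3 = 0, A[0][1] + B[1][0] = 3 + 9 = 12, A[0][2] + B[2][0] = -4 + 8 = 4) = 0 (attained at k = 0)
  C[0][1] = min over k of (A[0][0] + B[0][1] = 3 + -1 = 2, A[0][1] + B[1][1] = 3 + -4 = -1, A[0][2] + B[2][1] = -4 + -3 = -7) = -7 (attained at k = 2)
  C[0][2] = min over k of (A[0][0] + B[0][2] = 3 + 3 = 6, A[0][1] + B[1][2] = 3 + 0 = 3, A[0][2] + B[2][2] = -4 + -5 = -9) = -9 (attained at k = 2)
  C[1][0] = min over k of (A[1][0] + B[0][0] = 10 + -3 = 7, A[1][1] + B[1][0] = 2 + 9 = 11, A[1][2] + B[2][0] = -4 + 8 = 4) = 4 (attained at k = 2)
  C[1][1] = min over k of (A[1][0] + B[0][1] = 10 + -1 = 9, A[1][1] + B[1][1] = 2 + -4 = -2, A[1][2] + B[2][1] = -4 + -3 = -7) = -7 (attained at k = 2)
  C[1][2] = min over k of (A[1][0] + B[0][2] = 10 + 3 = 13, A[1][1] + B[1][2] = 2 + 0 = 2, A[1][2] + B[2][2] = -4 + -5 = -9) = -9 (attained at k = 2)
  C[2][0] = min over k of (A[2][0] + B[0][0] = 6 + -3 = 3, A[2][1] + B[1][0] = -2 + 9 = 7, A[2][2] + B[2][0] = 5 + 8 = 13) = 3 (attained at k = 0)
  C[2][1] = min over k of (A[2][0] + B[0][1] = 6 + -1 = 5, A[2][1] + B[1][1] = -2 + -4 = -6, A[2][2] + B[2][1] = 5 + -3 = 2) = -6 (attained at k = 1)
  C[2][2] = min over k of (A[2][0] + B[0][2] = 6 + 3 = 9, A[2][1] + B[1][2] = -2 + 0 = -2, A[2][2] + B[2][2] = 5 + -5 = 0) = -2 (attained at k = 1)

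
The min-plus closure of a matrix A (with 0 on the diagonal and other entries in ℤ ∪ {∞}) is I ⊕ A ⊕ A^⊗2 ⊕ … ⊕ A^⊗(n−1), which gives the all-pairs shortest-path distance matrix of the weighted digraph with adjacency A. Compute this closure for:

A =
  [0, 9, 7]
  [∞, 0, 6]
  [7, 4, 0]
Closure =
  [0, 9, 7]
  [13, 0, 6]
  [7, 4, 0]

This is the Floyd-Warshall all-pairs shortest-path computation. For each intermediate vertex k = 0, 1, …, 2, update dist[i][j] ← min(dist[i][j], dist[i][k] + dist[k][j]). The final matrix gives, for each (i, j), the minimum total weight of any directed path from i to j (possibly empty when i = j).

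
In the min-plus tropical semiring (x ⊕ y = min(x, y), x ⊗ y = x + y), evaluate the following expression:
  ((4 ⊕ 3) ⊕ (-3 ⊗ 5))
((4 ⊕ 3) ⊕ (-3 ⊗ 5)) = 2

Expand innermost to outermost. Recall ⊕ takes the minimum of its arguments and ⊗ takes their sum. Working out the expression ((4 ⊕ 3) ⊕ (-3 ⊗ 5)) gives 2.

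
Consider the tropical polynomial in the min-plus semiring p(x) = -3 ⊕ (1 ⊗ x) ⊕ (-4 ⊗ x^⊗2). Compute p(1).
p(1) = -3

A tropical monomial a ⊗ x^⊗i evaluates to a + i · x. Evaluating each term at x = 1:
  Term 0 contributes -3 + 0 · 1 = -3
  Term 1 contributes 1 + 1 · 1 = 2
  Term 2 contributes -4 + 2 · 1 = -2
p(1) = ⊕ of these = min[-3, 2, -2] = -3.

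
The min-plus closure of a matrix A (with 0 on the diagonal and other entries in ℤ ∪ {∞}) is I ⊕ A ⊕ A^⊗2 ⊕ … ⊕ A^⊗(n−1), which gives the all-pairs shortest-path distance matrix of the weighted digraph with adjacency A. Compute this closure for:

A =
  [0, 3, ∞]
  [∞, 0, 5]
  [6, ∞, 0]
Closure =
  [0, 3, 8]
  [11, 0, 5]
  [6, 9, 0]

This is the Floyd-Warshall all-pairs shortest-path computation. For each intermediate vertex k = 0, 1, …, 2, update dist[i][j] ← min(dist[i][j], dist[i][k] + dist[k][j]). The final matrix gives, for each (i, j), the minimum total weight of any directed path from i to j (possibly empty when i = j).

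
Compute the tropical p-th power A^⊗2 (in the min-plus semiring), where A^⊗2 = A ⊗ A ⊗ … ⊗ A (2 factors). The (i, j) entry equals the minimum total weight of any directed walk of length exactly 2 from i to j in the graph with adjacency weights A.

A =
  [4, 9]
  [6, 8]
A^⊗2 =
  [8, 13]
  [10, 15]

Each entry (A^⊗2)_ij equals the minimum over all length-2 walks i = v_0 → v_1 → … → v_2 = j of Σ_t A[v_t][v_{t+1}]. For example, for (i, j) = (0, 1) we minimise over 2 possible intermediate vertex sequences; the minimum is 13, attained along the walk 0 → 0 → 1.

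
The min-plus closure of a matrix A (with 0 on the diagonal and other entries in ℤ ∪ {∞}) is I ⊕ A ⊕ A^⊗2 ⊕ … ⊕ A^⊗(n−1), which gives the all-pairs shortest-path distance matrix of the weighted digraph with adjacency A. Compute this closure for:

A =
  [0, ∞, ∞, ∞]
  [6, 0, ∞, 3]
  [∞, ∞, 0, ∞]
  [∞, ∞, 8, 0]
Closure =
  [0, ∞, ∞, ∞]
  [6, 0, 11, 3]
  [∞, ∞, 0, ∞]
  [∞, ∞, 8, 0]

This is the Floyd-Warshall all-pairs shortest-path computation. For each intermediate vertex k = 0, 1, …, 3, update dist[i][j] ← min(dist[i][j], dist[i][k] + dist[k][j]). The final matrix gives, for each (i, j), the minimum total weight of any directed path from i to j (possibly empty when i = j).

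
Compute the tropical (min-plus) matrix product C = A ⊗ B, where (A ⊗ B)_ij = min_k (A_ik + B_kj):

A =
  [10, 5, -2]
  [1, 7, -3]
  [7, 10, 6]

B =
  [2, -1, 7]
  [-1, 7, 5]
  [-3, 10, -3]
A ⊗ B =
  [-5, 8, -5]
  [-6, 0, -6]
  [3, 6, 3]

Apply the min-plus product entry-by-entry:
  C[0][0] = min over k of (A[0][0] + B[0][0] = 10 + 2 = 12, A[0][1] + B[1][0] = 5 + -1 = 4, A[0][2] + B[2][0] = -2 + -3 = -5) = -5 (attained at k = 2)
  C[0][1] = min over k of (A[0][0] + B[0][1] = 10 + -1 = 9, A[0][1] + B[1][1] = 5 + 7 = 12, A[0][2] + B[2][1] = -2 + 10 = 8) = 8 (attained at k = 2)
  C[0][2] = min over k of (A[0][0] + B[0][2] = 10 + 7 = 17, A[0][1] + B[1][2] = 5 + 5 = 10, A[0][2] + B[2][2] = -2 + -3 = -5) = -5 (attained at k = 2)
  C[1][0] = min over k of (A[1][0] + B[0][0] = 1 + 2 = 3, A[1][1] + B[1][0] = 7 + -1 = 6, A[1][2] + B[2][0] = -3 + -3 = -6) = -6 (attained at k = 2)
  C[1][1] = min over k of (A[1][0] + B[0][1] = 1 + -1 = 0, A[1][1] + B[1][1] = 7 + 7 = 14, A[1][2] + B[2][1] = -3 + 10 = 7) = 0 (attained at k = 0)
  C[1][2] = min over k of (A[1][0] + B[0][2] = 1 + 7 = 8, A[1][1] + B[1][2] = 7 + 5 = 12, A[1][2] + B[2][2] = -3 + -3 = -6) = -6 (attained at k = 2)
  C[2][0] = min over k of (A[2][0] + B[0][0] = 7 + 2 = 9, A[2][1] + B[1][0] = 10 + -1 = 9, A[2][2] + B[2][0] = 6 + -3 = 3) = 3 (attained at k = 2)
  C[2][1] = min over k of (A[2][0] + B[0][1] = 7 + -1 = 6, A[2][1] + B[1][1] = 10 + 7 = 17, A[2][2] + B[2][1] = 6 + 10 = 16) = 6 (attained at k = 0)
  C[2][2] = min over k of (A[2][0] + B[0][2] = 7 + 7 = 14, A[2][1] + B[1][2] = 10 + 5 = 15, A[2][2] + B[2][2] = 6 + -3 = 3) = 3 (attained at k = 2)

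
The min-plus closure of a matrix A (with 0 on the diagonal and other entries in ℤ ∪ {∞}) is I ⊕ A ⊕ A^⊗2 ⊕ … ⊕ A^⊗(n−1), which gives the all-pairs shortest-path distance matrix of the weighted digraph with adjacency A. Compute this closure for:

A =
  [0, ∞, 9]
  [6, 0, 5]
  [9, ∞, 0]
Closure =
  [0, ∞, 9]
  [6, 0, 5]
  [9, ∞, 0]

This is the Floyd-Warshall all-pairs shortest-path computation. For each intermediate vertex k = 0, 1, …, 2, update dist[i][j] ← min(dist[i][j], dist[i][k] + dist[k][j]). The final matrix gives, for each (i, j), the minimum total weight of any directed path from i to j (possibly empty when i = j).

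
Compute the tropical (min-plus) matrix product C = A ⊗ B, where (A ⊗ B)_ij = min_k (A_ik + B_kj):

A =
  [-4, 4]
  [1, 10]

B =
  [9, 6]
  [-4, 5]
A ⊗ B =
  [0, 2]
  [6, 7]

Apply the min-plus product entry-by-entry:
  C[0][0] = min over k of (A[0][0] + B[0][0] = -4 + 9 = 5, A[0][1] + B[1][0] = 4 + -4 = 0) = 0 (attained at k = 1)
  C[0][1] = min over k of (A[0][0] + B[0][1] = -4 + 6 = 2, A[0][1] + B[1][1] = 4 + 5 = 9) = 2 (attained at k = 0)
  C[1][0] = min over k of (A[1][0] + B[0][0] = 1 + 9 = 10, A[1][1] + B[1][0] = 10 + -4 = 6) = 6 (attained at k = 1)
  C[1][1] = min over k of (A[1][0] + B[0][1] = 1 + 6 = 7, A[1][1] + B[1][1] = 10 + 5 = 15) = 7 (attained at k = 0)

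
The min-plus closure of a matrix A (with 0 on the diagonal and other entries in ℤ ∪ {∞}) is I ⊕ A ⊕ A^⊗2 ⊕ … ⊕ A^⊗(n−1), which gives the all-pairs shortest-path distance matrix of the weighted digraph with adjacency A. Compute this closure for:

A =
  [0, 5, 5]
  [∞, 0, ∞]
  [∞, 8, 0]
Closure =
  [0, 5, 5]
  [∞, 0, ∞]
  [∞, 8, 0]

This is the Floyd-Warshall all-pairs shortest-path computation. For each intermediate vertex k = 0, 1, …, 2, update dist[i][j] ← min(dist[i][j], dist[i][k] + dist[k][j]). The final matrix gives, for each (i, j), the minimum total weight of any directed path from i to j (possibly empty when i = j).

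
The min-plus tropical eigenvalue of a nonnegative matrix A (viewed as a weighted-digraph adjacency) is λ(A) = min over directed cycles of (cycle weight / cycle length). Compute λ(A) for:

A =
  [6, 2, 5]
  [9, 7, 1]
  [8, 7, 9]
λ(A) = 11/3

Enumerate directed cycles and compute their means (weight / length). Sample:
  cycle 0 → 0: weight = 6, length = 1, mean = 6/1 ≈ 6.000
  cycle 1 → 1: weight = 7, length = 1, mean = 7/1 ≈ 7.000
  cycle 2 → 2: weight = 9, length = 1, mean = 9/1 ≈ 9.000
  cycle 0 → 1 → 0: weight = 11, length = 2, mean = 11/2 ≈ 5.500
  cycle 0 → 2 → 0: weight = 13, length = 2, mean = 13/2 ≈ 6.500
  cycle 1 → 0 → 1: weight = 11, length = 2, mean = 11/2 ≈ 5.500
Minimum mean = 3.667, attained e.g. along the cycle 0 → 1 → 2 → 0 with weight 11 and length 3. So λ(A) = 11/3 = 11/3.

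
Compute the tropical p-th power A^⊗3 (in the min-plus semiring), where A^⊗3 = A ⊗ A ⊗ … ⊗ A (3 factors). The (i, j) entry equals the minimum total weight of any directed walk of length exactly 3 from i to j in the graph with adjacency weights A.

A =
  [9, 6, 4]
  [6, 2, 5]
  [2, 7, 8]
A^⊗3 =
  [13, 10, 10]
  [9, 6, 9]
  [8, 10, 13]

Each entry (A^⊗3)_ij equals the minimum over all length-3 walks i = v_0 → v_1 → … → v_3 = j of Σ_t A[v_t][v_{t+1}]. For example, for (i, j) = (0, 2) we minimise over 9 possible intermediate vertex sequences; the minimum is 10, attained along the walk 0 → 2 → 0 → 2.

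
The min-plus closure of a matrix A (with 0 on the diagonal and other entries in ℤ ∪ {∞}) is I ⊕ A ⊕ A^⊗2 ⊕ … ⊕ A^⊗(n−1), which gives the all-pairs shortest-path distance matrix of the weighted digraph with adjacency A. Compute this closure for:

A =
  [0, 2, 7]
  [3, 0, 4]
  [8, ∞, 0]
Closure =
  [0, 2, 6]
  [3, 0, 4]
  [8, 10, 0]

This is the Floyd-Warshall all-pairs shortest-path computation. For each intermediate vertex k = 0, 1, …, 2, update dist[i][j] ← min(dist[i][j], dist[i][k] + dist[k][j]). The final matrix gives, for each (i, j), the minimum total weight of any directed path from i to j (possibly empty when i = j).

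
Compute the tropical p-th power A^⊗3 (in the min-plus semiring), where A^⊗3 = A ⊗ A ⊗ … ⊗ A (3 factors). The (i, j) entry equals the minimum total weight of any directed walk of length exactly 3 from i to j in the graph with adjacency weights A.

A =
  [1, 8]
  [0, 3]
A^⊗3 =
  [3, 10]
  [2, 9]

Each entry (A^⊗3)_ij equals the minimum over all length-3 walks i = v_0 → v_1 → … → v_3 = j of Σ_t A[v_t][v_{t+1}]. For example, for (i, j) = (0, 1) we minimise over 4 possible intermediate vertex sequences; the minimum is 10, attained along the walk 0 → 0 → 0 → 1.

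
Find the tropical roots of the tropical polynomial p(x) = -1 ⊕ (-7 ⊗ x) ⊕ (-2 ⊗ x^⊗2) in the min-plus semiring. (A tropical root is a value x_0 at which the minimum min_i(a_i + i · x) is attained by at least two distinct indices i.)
Roots: {-5, 6}

Each tropical root is a break point of the lower envelope of the lines y = a_i + i · x (there are 3 lines, with slopes 0, 1, ..., 2). Only the lines that attain the minimum somewhere contribute to roots; other lines are dominated. Here the surviving (envelope) indices are i = 2, i = 1, i = 0.
Intersections between consecutive envelope lines give the roots: for adjacent envelope indices i < j the intersection is x = (a_i − a_j) / (j − i). Reading off the sorted break points: {-5, 6}.
Verification: at each break x_0, at least two indices attain the minimum of min_i(a_i + i · x_0).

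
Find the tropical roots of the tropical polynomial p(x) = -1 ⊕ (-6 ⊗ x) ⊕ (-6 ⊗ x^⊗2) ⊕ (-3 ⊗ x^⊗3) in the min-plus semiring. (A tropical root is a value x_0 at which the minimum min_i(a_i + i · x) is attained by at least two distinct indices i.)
Roots: {-3, 0, 5}

Each tropical root is a break point of the lower envelope of the lines y = a_i + i · x (there are 4 lines, with slopes 0, 1, ..., 3). Only the lines that attain the minimum somewhere contribute to roots; other lines are dominated. Here the surviving (envelope) indices are i = 3, i = 2, i = 1, i = 0.
Intersections between consecutive envelope lines give the roots: for adjacent envelope indices i < j the intersection is x = (a_i − a_j) / (j − i). Reading off the sorted break points: {-3, 0, 5}.
Verification: at each break x_0, at least two indices attain the minimum of min_i(a_i + i · x_0).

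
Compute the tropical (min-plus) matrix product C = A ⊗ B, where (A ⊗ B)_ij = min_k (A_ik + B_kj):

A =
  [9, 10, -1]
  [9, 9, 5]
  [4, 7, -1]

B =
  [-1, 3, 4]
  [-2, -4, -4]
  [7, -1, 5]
A ⊗ B =
  [6, -2, 4]
  [7, 4, 5]
  [3, -2, 3]

Apply the min-plus product entry-by-entry:
  C[0][0] = min over k of (A[0][0] + B[0][0] = 9 + -1 = 8, A[0][1] + B[1][0] = 10 + -2 = 8, A[0][2] + B[2][0] = -1 + 7 = 6) = 6 (attained at k = 2)
  C[0][1] = min over k of (A[0][0] + B[0][1] = 9 + 3 = 12, A[0][1] + B[1][1] = 10 + -4 = 6, A[0][2] + B[2][1] = -1 + -1 = -2) = -2 (attained at k = 2)
  C[0][2] = min over k of (A[0][0] + B[0][2] = 9 + 4 = 13, A[0][1] + B[1][2] = 10 + -4 = 6, A[0][2] + B[2][2] = -1 + 5 = 4) = 4 (attained at k = 2)
  C[1][0] = min over k of (A[1][0] + B[0][0] = 9 + -1 = 8, A[1][1] + B[1][0] = 9 + -2 = 7, A[1][2] + B[2][0] = 5 + 7 = 12) = 7 (attained at k = 1)
  C[1][1] = min over k of (A[1][0] + B[0][1] = 9 + 3 = 12, A[1][1] + B[1][1] = 9 + -4 = 5, A[1][2] + B[2][1] = 5 + -1 = 4) = 4 (attained at k = 2)
  C[1][2] = min over k of (A[1][0] + B[0][2] = 9 + 4 = 13, A[1][1] + B[1][2] = 9 + -4 = 5, A[1][2] + B[2][2] = 5 + 5 = 10) = 5 (attained at k = 1)
  C[2][0] = min over k of (A[2][0] + B[0][0] = 4 + -1 = 3, A[2][1] + B[1][0] = 7 + -2 = 5, A[2][2] + B[2][0] = -1 + 7 = 6) = 3 (attained at k = 0)
  C[2][1] = min over k of (A[2][0] + B[0][1] = 4 + 3 = 7, A[2][1] + B[1][1] = 7 + -4 = 3, A[2][2] + B[2][1] = -1 + -1 = -2) = -2 (attained at k = 2)
  C[2][2] = min over k of (A[2][0] + B[0][2] = 4 + 4 = 8, A[2][1] + B[1][2] = 7 + -4 = 3, A[2][2] + B[2][2] = -1 + 5 = 4) = 3 (attained at k = 1)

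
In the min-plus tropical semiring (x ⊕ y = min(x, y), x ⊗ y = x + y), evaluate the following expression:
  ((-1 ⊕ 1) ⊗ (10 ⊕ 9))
((-1 ⊕ 1) ⊗ (10 ⊕ 9)) = 8

Expand innermost to outermost. Recall ⊕ takes the minimum of its arguments and ⊗ takes their sum. Working out the expression ((-1 ⊕ 1) ⊗ (10 ⊕ 9)) gives 8.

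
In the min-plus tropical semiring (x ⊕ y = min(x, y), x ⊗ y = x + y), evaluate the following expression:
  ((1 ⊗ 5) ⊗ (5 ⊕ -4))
((1 ⊗ 5) ⊗ (5 ⊕ -4)) = 2

Expand innermost to outermost. Recall ⊕ takes the minimum of its arguments and ⊗ takes their sum. Working out the expression ((1 ⊗ 5) ⊗ (5 ⊕ -4)) gives 2.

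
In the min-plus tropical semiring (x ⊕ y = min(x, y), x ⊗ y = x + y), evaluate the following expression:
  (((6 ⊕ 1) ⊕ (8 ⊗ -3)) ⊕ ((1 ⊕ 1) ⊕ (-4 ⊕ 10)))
(((6 ⊕ 1) ⊕ (8 ⊗ -3)) ⊕ ((1 ⊕ 1) ⊕ (-4 ⊕ 10))) = -4

Expand innermost to outermost. Recall ⊕ takes the minimum of its arguments and ⊗ takes their sum. Working out the expression (((6 ⊕ 1) ⊕ (8 ⊗ -3)) ⊕ ((1 ⊕ 1) ⊕ (-4 ⊕ 10))) gives -4.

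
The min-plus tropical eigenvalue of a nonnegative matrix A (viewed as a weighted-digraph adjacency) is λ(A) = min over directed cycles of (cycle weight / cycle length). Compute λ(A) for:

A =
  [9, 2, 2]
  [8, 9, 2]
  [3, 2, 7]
λ(A) = 2

Enumerate directed cycles and compute their means (weight / length). Sample:
  cycle 0 → 0: weight = 9, length = 1, mean = 9/1 ≈ 9.000
  cycle 1 → 1: weight = 9, length = 1, mean = 9/1 ≈ 9.000
  cycle 2 → 2: weight = 7, length = 1, mean = 7/1 ≈ 7.000
  cycle 0 → 1 → 0: weight = 10, length = 2, mean = 10/2 ≈ 5.000
  cycle 0 → 2 → 0: weight = 5, length = 2, mean = 5/2 ≈ 2.500
  cycle 1 → 0 → 1: weight = 10, length = 2, mean = 10/2 ≈ 5.000
Minimum mean = 2.000, attained e.g. along the cycle 1 → 2 → 1 with weight 4 and length 2. So λ(A) = 4/2 = 2.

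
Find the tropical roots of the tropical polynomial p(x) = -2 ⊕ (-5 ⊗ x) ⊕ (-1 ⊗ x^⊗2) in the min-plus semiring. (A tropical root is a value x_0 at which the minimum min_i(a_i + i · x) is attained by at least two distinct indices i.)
Roots: {-4, 3}

Each tropical root is a break point of the lower envelope of the lines y = a_i + i · x (there are 3 lines, with slopes 0, 1, ..., 2). Only the lines that attain the minimum somewhere contribute to roots; other lines are dominated. Here the surviving (envelope) indices are i = 2, i = 1, i = 0.
Intersections between consecutive envelope lines give the roots: for adjacent envelope indices i < j the intersection is x = (a_i − a_j) / (j − i). Reading off the sorted break points: {-4, 3}.
Verification: at each break x_0, at least two indices attain the minimum of min_i(a_i + i · x_0).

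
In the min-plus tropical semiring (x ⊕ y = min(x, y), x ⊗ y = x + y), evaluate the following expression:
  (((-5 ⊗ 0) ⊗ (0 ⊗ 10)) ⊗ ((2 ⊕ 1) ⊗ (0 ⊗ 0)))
(((-5 ⊗ 0) ⊗ (0 ⊗ 10)) ⊗ ((2 ⊕ 1) ⊗ (0 ⊗ 0))) = 6

Expand innermost to outermost. Recall ⊕ takes the minimum of its arguments and ⊗ takes their sum. Working out the expression (((-5 ⊗ 0) ⊗ (0 ⊗ 10)) ⊗ ((2 ⊕ 1) ⊗ (0 ⊗ 0))) gives 6.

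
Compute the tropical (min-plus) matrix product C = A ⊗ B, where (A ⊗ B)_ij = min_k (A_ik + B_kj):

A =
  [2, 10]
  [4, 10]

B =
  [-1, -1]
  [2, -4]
A ⊗ B =
  [1, 1]
  [3, 3]

Apply the min-plus product entry-by-entry:
  C[0][0] = min over k of (A[0][0] + B[0][0] = 2 + -1 = 1, A[0][1] + B[1][0] = 10 + 2 = 12) = 1 (attained at k = 0)
  C[0][1] = min over k of (A[0][0] + B[0][1] = 2 + -1 = 1, A[0][1] + B[1][1] = 10 + -4 = 6) = 1 (attained at k = 0)
  C[1][0] = min over k of (A[1][0] + B[0][0] = 4 + -1 = 3, A[1][1] + B[1][0] = 10 + 2 = 12) = 3 (attained at k = 0)
  C[1][1] = min over k of (A[1][0] + B[0][1] = 4 + -1 = 3, A[1][1] + B[1][1] = 10 + -4 = 6) = 3 (attained at k = 0)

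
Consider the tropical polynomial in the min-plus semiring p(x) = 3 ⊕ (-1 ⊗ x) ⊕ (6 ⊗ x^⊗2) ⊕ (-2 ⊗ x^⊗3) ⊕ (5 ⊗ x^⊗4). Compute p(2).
p(2) = 1

A tropical monomial a ⊗ x^⊗i evaluates to a + i · x. Evaluating each term at x = 2:
  Term 0 contributes 3 + 0 · 2 = 3
  Term 1 contributes -1 + 1 · 2 = 1
  Term 2 contributes 6 + 2 · 2 = 10
  Term 3 contributes -2 + 3 · 2 = 4
  Term 4 contributes 5 + 4 · 2 = 13
p(2) = ⊕ of these = min[3, 1, 10, 4, 13] = 1.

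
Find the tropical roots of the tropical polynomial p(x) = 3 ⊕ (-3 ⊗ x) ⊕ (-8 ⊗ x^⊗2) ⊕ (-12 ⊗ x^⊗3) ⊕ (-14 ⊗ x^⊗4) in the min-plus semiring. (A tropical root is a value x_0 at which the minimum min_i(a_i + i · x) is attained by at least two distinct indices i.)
Roots: {2, 4, 5, 6}

Each tropical root is a break point of the lower envelope of the lines y = a_i + i · x (there are 5 lines, with slopes 0, 1, ..., 4). Only the lines that attain the minimum somewhere contribute to roots; other lines are dominated. Here the surviving (envelope) indices are i = 4, i = 3, i = 2, i = 1, i = 0.
Intersections between consecutive envelope lines give the roots: for adjacent envelope indices i < j the intersection is x = (a_i − a_j) / (j − i). Reading off the sorted break points: {2, 4, 5, 6}.
Verification: at each break x_0, at least two indices attain the minimum of min_i(a_i + i · x_0).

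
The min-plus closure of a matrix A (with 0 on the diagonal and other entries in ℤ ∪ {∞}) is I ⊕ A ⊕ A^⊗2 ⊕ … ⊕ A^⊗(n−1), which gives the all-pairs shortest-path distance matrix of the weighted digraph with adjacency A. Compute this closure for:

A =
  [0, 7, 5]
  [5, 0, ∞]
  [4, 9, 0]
Closure =
  [0, 7, 5]
  [5, 0, 10]
  [4, 9, 0]

This is the Floyd-Warshall all-pairs shortest-path computation. For each intermediate vertex k = 0, 1, …, 2, update dist[i][j] ← min(dist[i][j], dist[i][k] + dist[k][j]). The final matrix gives, for each (i, j), the minimum total weight of any directed path from i to j (possibly empty when i = j).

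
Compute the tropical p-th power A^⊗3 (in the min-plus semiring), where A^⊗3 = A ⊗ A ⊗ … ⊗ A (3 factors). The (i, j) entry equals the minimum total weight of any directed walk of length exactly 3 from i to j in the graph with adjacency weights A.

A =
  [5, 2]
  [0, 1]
A^⊗3 =
  [3, 4]
  [2, 3]

Each entry (A^⊗3)_ij equals the minimum over all length-3 walks i = v_0 → v_1 → … → v_3 = j of Σ_t A[v_t][v_{t+1}]. For example, for (i, j) = (0, 1) we minimise over 4 possible intermediate vertex sequences; the minimum is 4, attained along the walk 0 → 1 → 0 → 1.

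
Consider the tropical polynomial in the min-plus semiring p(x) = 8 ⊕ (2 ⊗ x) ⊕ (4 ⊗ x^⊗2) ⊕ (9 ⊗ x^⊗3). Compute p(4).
p(4) = 6

A tropical monomial a ⊗ x^⊗i evaluates to a + i · x. Evaluating each term at x = 4:
  Term 0 contributes 8 + 0 · 4 = 8
  Term 1 contributes 2 + 1 · 4 = 6
  Term 2 contributes 4 + 2 · 4 = 12
  Term 3 contributes 9 + 3 · 4 = 21
p(4) = ⊕ of these = min[8, 6, 12, 21] = 6.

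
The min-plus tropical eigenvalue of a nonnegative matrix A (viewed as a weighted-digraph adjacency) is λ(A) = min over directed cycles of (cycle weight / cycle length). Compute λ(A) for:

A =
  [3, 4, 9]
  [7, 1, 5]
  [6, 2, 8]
λ(A) = 1

Enumerate directed cycles and compute their means (weight / length). Sample:
  cycle 0 → 0: weight = 3, length = 1, mean = 3/1 ≈ 3.000
  cycle 1 → 1: weight = 1, length = 1, mean = 1/1 ≈ 1.000
  cycle 2 → 2: weight = 8, length = 1, mean = 8/1 ≈ 8.000
  cycle 0 → 1 → 0: weight = 11, length = 2, mean = 11/2 ≈ 5.500
  cycle 0 → 2 → 0: weight = 15, length = 2, mean = 15/2 ≈ 7.500
  cycle 1 → 0 → 1: weight = 11, length = 2, mean = 11/2 ≈ 5.500
Minimum mean = 1.000, attained e.g. along the cycle 1 → 1 with weight 1 and length 1. So λ(A) = 1/1 = 1.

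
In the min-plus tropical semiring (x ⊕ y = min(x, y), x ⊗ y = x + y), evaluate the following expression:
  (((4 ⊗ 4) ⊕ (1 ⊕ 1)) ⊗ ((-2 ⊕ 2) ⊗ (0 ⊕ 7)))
(((4 ⊗ 4) ⊕ (1 ⊕ 1)) ⊗ ((-2 ⊕ 2) ⊗ (0 ⊕ 7))) = -1

Expand innermost to outermost. Recall ⊕ takes the minimum of its arguments and ⊗ takes their sum. Working out the expression (((4 ⊗ 4) ⊕ (1 ⊕ 1)) ⊗ ((-2 ⊕ 2) ⊗ (0 ⊕ 7))) gives -1.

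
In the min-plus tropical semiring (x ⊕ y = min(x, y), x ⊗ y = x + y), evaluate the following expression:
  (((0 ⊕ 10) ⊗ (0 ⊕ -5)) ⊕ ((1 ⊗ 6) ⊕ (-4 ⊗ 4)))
(((0 ⊕ 10) ⊗ (0 ⊕ -5)) ⊕ ((1 ⊗ 6) ⊕ (-4 ⊗ 4))) = -5

Expand innermost to outermost. Recall ⊕ takes the minimum of its arguments and ⊗ takes their sum. Working out the expression (((0 ⊕ 10) ⊗ (0 ⊕ -5)) ⊕ ((1 ⊗ 6) ⊕ (-4 ⊗ 4))) gives -5.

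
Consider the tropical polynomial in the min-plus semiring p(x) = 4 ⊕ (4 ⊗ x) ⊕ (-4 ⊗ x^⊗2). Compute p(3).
p(3) = 2

A tropical monomial a ⊗ x^⊗i evaluates to a + i · x. Evaluating each term at x = 3:
  Term 0 contributes 4 + 0 · 3 = 4
  Term 1 contributes 4 + 1 · 3 = 7
  Term 2 contributes -4 + 2 · 3 = 2
p(3) = ⊕ of these = min[4, 7, 2] = 2.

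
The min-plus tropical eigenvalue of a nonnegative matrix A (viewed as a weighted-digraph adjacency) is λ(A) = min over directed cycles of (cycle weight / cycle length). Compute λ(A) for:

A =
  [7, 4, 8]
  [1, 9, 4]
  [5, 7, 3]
λ(A) = 5/2

Enumerate directed cycles and compute their means (weight / length). Sample:
  cycle 0 → 0: weight = 7, length = 1, mean = 7/1 ≈ 7.000
  cycle 1 → 1: weight = 9, length = 1, mean = 9/1 ≈ 9.000
  cycle 2 → 2: weight = 3, length = 1, mean = 3/1 ≈ 3.000
  cycle 0 → 1 → 0: weight = 5, length = 2, mean = 5/2 ≈ 2.500
  cycle 0 → 2 → 0: weight = 13, length = 2, mean = 13/2 ≈ 6.500
  cycle 1 → 0 → 1: weight = 5, length = 2, mean = 5/2 ≈ 2.500
Minimum mean = 2.500, attained e.g. along the cycle 0 → 1 → 0 with weight 5 and length 2. So λ(A) = 5/2 = 5/2.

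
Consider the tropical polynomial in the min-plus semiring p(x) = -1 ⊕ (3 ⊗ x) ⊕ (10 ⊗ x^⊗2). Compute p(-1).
p(-1) = -1

A tropical monomial a ⊗ x^⊗i evaluates to a + i · x. Evaluating each term at x = -1:
  Term 0 contributes -1 + 0 · -1 = -1
  Term 1 contributes 3 + 1 · -1 = 2
  Term 2 contributes 10 + 2 · -1 = 8
p(-1) = ⊕ of these = min[-1, 2, 8] = -1.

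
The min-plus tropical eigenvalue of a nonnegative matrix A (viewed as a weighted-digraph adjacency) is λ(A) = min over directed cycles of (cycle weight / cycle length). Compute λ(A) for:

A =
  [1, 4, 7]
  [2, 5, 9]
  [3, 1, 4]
λ(A) = 1

Enumerate directed cycles and compute their means (weight / length). Sample:
  cycle 0 → 0: weight = 1, length = 1, mean = 1/1 ≈ 1.000
  cycle 1 → 1: weight = 5, length = 1, mean = 5/1 ≈ 5.000
  cycle 2 → 2: weight = 4, length = 1, mean = 4/1 ≈ 4.000
  cycle 0 → 1 → 0: weight = 6, length = 2, mean = 6/2 ≈ 3.000
  cycle 0 → 2 → 0: weight = 10, length = 2, mean = 10/2 ≈ 5.000
  cycle 1 → 0 → 1: weight = 6, length = 2, mean = 6/2 ≈ 3.000
Minimum mean = 1.000, attained e.g. along the cycle 0 → 0 with weight 1 and length 1. So λ(A) = 1/1 = 1.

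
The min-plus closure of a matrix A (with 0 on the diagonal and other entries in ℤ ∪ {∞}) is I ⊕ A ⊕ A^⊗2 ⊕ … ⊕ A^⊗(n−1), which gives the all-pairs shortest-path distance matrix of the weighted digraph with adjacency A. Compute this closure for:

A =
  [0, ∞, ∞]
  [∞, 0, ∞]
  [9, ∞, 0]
Closure =
  [0, ∞, ∞]
  [∞, 0, ∞]
  [9, ∞, 0]

This is the Floyd-Warshall all-pairs shortest-path computation. For each intermediate vertex k = 0, 1, …, 2, update dist[i][j] ← min(dist[i][j], dist[i][k] + dist[k][j]). The final matrix gives, for each (i, j), the minimum total weight of any directed path from i to j (possibly empty when i = j).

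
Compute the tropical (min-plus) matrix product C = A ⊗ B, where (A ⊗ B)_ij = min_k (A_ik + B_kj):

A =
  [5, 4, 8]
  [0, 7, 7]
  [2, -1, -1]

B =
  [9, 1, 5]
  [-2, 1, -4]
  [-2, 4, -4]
A ⊗ B =
  [2, 5, 0]
  [5, 1, 3]
  [-3, 0, -5]

Apply the min-plus product entry-by-entry:
  C[0][0] = min over k of (A[0][0] + B[0][0] = 5 + 9 = 14, A[0][1] + B[1][0] = 4 + -2 = 2, A[0][2] + B[2][0] = 8 + -2 = 6) = 2 (attained at k = 1)
  C[0][1] = min over k of (A[0][0] + B[0][1] = 5 + 1 = 6, A[0][1] + B[1][1] = 4 + 1 = 5, A[0][2] + B[2][1] = 8 + 4 = 12) = 5 (attained at k = 1)
  C[0][2] = min over k of (A[0][0] + B[0][2] = 5 + 5 = 10, A[0][1] + B[1][2] = 4 + -4 = 0, A[0][2] + B[2][2] = 8 + -4 = 4) = 0 (attained at k = 1)
  C[1][0] = min over k of (A[1][0] + B[0][0] = 0 + 9 = 9, A[1][1] + B[1][0] = 7 + -2 = 5, A[1][2] + B[2][0] = 7 + -2 = 5) = 5 (attained at k = 1)
  C[1][1] = min over k of (A[1][0] + B[0][1] = 0 + 1 = 1, A[1][1] + B[1][1] = 7 + 1 = 8, A[1][2] + B[2][1] = 7 + 4 = 11) = 1 (attained at k = 0)
  C[1][2] = min over k of (A[1][0] + B[0][2] = 0 + 5 = 5, A[1][1] + B[1][2] = 7 + -4 = 3, A[1][2] + B[2][2] = 7 + -4 = 3) = 3 (attained at k = 1)
  C[2][0] = min over k of (A[2][0] + B[0][0] = 2 + 9 = 11, A[2][1] + B[1][0] = -1 + -2 = -3, A[2][2] + B[2][0] = -1 + -2 = -3) = -3 (attained at k = 1)
  C[2][1] = min over k of (A[2][0] + B[0][1] = 2 + 1 = 3, A[2][1] + B[1][1] = -1 + 1 = 0, A[2][2] + B[2][1] = -1 + 4 = 3) = 0 (attained at k = 1)
  C[2][2] = min over k of (A[2][0] + B[0][2] = 2 + 5 = 7, A[2][1] + B[1][2] = -1 + -4 = -5, A[2][2] + B[2][2] = -1 + -4 = -5) = -5 (attained at k = 1)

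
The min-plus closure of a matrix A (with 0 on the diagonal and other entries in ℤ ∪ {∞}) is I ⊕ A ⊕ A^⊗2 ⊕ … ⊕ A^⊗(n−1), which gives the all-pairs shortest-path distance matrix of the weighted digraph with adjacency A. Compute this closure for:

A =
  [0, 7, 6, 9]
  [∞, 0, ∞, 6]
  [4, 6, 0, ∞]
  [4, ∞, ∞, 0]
Closure =
  [0, 7, 6, 9]
  [10, 0, 16, 6]
  [4, 6, 0, 12]
  [4, 11, 10, 0]

This is the Floyd-Warshall all-pairs shortest-path computation. For each intermediate vertex k = 0, 1, …, 3, update dist[i][j] ← min(dist[i][j], dist[i][k] + dist[k][j]). The final matrix gives, for each (i, j), the minimum total weight of any directed path from i to j (possibly empty when i = j).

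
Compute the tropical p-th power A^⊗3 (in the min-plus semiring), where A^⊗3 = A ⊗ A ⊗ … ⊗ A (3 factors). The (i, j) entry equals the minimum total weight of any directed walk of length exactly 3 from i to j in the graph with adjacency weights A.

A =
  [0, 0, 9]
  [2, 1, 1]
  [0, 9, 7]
A^⊗3 =
  [0, 0, 1]
  [1, 1, 3]
  [0, 0, 1]

Each entry (A^⊗3)_ij equals the minimum over all length-3 walks i = v_0 → v_1 → … → v_3 = j of Σ_t A[v_t][v_{t+1}]. For example, for (i, j) = (0, 2) we minimise over 9 possible intermediate vertex sequences; the minimum is 1, attained along the walk 0 → 0 → 1 → 2.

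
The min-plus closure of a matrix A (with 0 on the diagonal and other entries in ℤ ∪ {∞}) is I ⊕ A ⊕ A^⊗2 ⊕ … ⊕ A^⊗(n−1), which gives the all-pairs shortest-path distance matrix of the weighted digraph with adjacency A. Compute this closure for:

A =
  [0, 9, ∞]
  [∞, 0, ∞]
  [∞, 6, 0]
Closure =
  [0, 9, ∞]
  [∞, 0, ∞]
  [∞, 6, 0]

This is the Floyd-Warshall all-pairs shortest-path computation. For each intermediate vertex k = 0, 1, …, 2, update dist[i][j] ← min(dist[i][j], dist[i][k] + dist[k][j]). The final matrix gives, for each (i, j), the minimum total weight of any directed path from i to j (possibly empty when i = j).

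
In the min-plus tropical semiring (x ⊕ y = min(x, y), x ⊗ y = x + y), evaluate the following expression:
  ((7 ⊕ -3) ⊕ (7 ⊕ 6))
((7 ⊕ -3) ⊕ (7 ⊕ 6)) = -3

Expand innermost to outermost. Recall ⊕ takes the minimum of its arguments and ⊗ takes their sum. Working out the expression ((7 ⊕ -3) ⊕ (7 ⊕ 6)) gives -3.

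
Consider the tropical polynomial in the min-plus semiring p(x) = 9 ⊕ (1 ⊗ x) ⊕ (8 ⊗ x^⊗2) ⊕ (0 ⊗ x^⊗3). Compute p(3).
p(3) = 4

A tropical monomial a ⊗ x^⊗i evaluates to a + i · x. Evaluating each term at x = 3:
  Term 0 contributes 9 + 0 · 3 = 9
  Term 1 contributes 1 + 1 · 3 = 4
  Term 2 contributes 8 + 2 · 3 = 14
  Term 3 contributes 0 + 3 · 3 = 9
p(3) = ⊕ of these = min[9, 4, 14, 9] = 4.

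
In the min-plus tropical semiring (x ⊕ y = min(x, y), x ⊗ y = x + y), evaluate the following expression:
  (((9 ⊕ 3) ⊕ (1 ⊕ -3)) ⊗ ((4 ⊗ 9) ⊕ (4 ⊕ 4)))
(((9 ⊕ 3) ⊕ (1 ⊕ -3)) ⊗ ((4 ⊗ 9) ⊕ (4 ⊕ 4))) = 1

Expand innermost to outermost. Recall ⊕ takes the minimum of its arguments and ⊗ takes their sum. Working out the expression (((9 ⊕ 3) ⊕ (1 ⊕ -3)) ⊗ ((4 ⊗ 9) ⊕ (4 ⊕ 4))) gives 1.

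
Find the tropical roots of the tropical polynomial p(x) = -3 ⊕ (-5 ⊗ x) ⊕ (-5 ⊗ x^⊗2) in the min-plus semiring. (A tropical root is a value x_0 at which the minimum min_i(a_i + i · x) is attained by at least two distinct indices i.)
Roots: {0, 2}

Each tropical root is a break point of the lower envelope of the lines y = a_i + i · x (there are 3 lines, with slopes 0, 1, ..., 2). Only the lines that attain the minimum somewhere contribute to roots; other lines are dominated. Here the surviving (envelope) indices are i = 2, i = 1, i = 0.
Intersections between consecutive envelope lines give the roots: for adjacent envelope indices i < j the intersection is x = (a_i − a_j) / (j − i). Reading off the sorted break points: {0, 2}.
Verification: at each break x_0, at least two indices attain the minimum of min_i(a_i + i · x_0).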